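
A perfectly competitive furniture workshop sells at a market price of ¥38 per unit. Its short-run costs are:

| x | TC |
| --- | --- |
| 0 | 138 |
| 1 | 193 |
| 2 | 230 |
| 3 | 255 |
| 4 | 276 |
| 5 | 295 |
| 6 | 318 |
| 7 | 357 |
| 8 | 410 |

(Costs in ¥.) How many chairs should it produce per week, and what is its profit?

x = 6; profit = -¥90

Profit at each row (π = 38x − TC): x=0: -138; x=1: -155; x=2: -154; x=3: -141; x=4: -124; x=5: -105; x=6: -90; x=7: -91; x=8: -106.
Profit is maximized at x = 6. AVC there is 180/6 = ¥30 ≤ P, so producing beats shutting down (which would give -¥138).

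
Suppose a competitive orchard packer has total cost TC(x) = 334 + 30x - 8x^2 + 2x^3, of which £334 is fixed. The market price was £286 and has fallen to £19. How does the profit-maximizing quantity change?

Output falls from 8 to 0 (the firm shuts down)

AVC = 30 - 8x + 2x^2, minimized at x = 2 where min AVC = £22. MC = 30 - 16x + 6x^2.
With P = £286 above the shutdown price, P = MC gives x = 8.
At P = £19 < min AVC = £22, price no longer covers variable cost at any output, so the firm shuts down: x = 0.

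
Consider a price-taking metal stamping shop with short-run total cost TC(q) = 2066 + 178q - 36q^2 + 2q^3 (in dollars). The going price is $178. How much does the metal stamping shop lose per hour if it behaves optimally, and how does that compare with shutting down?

AVC = 178 - 36q + 2q^2; min AVC = $16 at q = 9. Since P = $178 ≥ min AVC, the firm produces.
With MC = 178 - 72q + 6q^2, P = MC on the upward-sloping part at q* = 12.
TR = 178·12 = 2136. TC = 2066 + 408 = 2474. Profit = 2136 − 2474 = -$338.
By producing, the firm covers all variable cost plus $1728 of fixed cost; shutting down would lose the full $2066.

Profit = -$338 at q = 12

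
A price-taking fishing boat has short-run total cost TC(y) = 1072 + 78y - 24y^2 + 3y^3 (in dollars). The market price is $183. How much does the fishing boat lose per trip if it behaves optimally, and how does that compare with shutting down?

Profit = -$190 at y = 7

AVC = 78 - 24y + 3y^2; min AVC = $30 at y = 4. Since P = $183 ≥ min AVC, the firm produces.
With MC = 78 - 48y + 9y^2, P = MC on the upward-sloping part at y* = 7.
TR = 183·7 = 1281. TC = 1072 + 399 = 1471. Profit = 1281 − 1471 = -$190.
Shutting down would mean losing the fixed cost of $1072, so operating at a loss of $190 is better by $882.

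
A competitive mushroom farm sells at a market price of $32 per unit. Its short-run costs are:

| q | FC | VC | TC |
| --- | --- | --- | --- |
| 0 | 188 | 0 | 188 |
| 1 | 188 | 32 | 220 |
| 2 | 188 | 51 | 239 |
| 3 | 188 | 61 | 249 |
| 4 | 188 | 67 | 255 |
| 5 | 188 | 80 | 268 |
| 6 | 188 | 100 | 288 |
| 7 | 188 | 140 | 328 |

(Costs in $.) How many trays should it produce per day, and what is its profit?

Profit at each row (π = 32q − TC): q=0: -188; q=1: -188; q=2: -175; q=3: -153; q=4: -127; q=5: -108; q=6: -96; q=7: -104.
Profit is maximized at q = 6. AVC there is 100/6 = $16.67 ≤ P, so producing beats shutting down (which would give -$188).

q = 6; profit = -$96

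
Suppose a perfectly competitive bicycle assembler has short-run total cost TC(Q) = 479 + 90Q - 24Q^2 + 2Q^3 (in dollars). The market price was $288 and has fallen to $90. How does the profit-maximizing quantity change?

MC = 90 - 48Q + 6Q^2; the shutdown threshold is min AVC = $18 (at Q = 6).
At P = $288 ≥ min AVC, set P = MC on the rising branch: Q = 11.
At P = $90 ≥ min AVC, set P = MC: Q = 8. The firm stays open but cuts output.

Output falls from 11 to 8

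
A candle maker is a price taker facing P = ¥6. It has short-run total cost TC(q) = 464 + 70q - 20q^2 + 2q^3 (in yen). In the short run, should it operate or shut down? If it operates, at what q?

From TC, MC = TC'(q) = 70 - 40q + 6q^2 and AVC = VC/q = 70 - 20q + 2q^2.
The AVC parabola has its vertex at q = 20/4 = 5, where AVC = 70 - 20·5 + 2·5^2 = ¥20.
Since P = ¥6 < min AVC = ¥20, price fails to cover variable cost at any output.
Shutting down limits the loss to fixed cost, ¥464.

Shut down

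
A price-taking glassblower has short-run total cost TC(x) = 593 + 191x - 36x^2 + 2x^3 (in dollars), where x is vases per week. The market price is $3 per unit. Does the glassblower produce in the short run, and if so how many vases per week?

Shut down

Strip out fixed cost: VC = 191x - 36x^2 + 2x^3. Then AVC = 191 - 36x + 2x^2 and MC = 191 - 72x + 6x^2.
The AVC parabola has its vertex at x = 36/4 = 9, where AVC = 191 - 36·9 + 2·9^2 = $29.
P = $3 lies below min AVC = $29; no output level covers variable cost.
Best response: produce nothing and absorb the $593 fixed cost.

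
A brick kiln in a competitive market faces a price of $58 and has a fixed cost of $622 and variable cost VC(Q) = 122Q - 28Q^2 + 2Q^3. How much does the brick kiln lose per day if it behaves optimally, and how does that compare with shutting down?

Profit = -$366 at Q = 8

AVC = 122 - 28Q + 2Q^2; min AVC = $24 at Q = 7. Since P = $58 ≥ min AVC, the firm produces.
With MC = 122 - 56Q + 6Q^2, P = MC on the upward-sloping part at Q* = 8.
TR = 58·8 = 464. TC = 622 + 208 = 830. Profit = 464 − 830 = -$366.
By producing, the firm covers all variable cost plus $256 of fixed cost; shutting down would lose the full $622.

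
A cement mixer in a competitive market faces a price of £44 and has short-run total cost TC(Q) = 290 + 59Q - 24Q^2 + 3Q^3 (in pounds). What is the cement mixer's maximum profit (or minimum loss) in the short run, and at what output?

AVC = 59 - 24Q + 3Q^2; min AVC = £11 at Q = 4. Since P = £44 ≥ min AVC, the firm produces.
MC = 59 - 48Q + 9Q^2. Setting P = MC and taking the root on the rising branch gives Q* = 5.
TR = 44·5 = 220. TC = 290 + 70 = 360. Profit = 220 − 360 = -£140.
That loss of £140 beats the £290 the firm would lose by shutting down; producing recovers £150 of fixed cost.

Profit = -£140 at Q = 5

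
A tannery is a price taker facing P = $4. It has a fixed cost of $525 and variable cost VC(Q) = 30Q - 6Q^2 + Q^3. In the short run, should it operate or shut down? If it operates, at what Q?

From TC, MC = TC'(Q) = 30 - 12Q + 3Q^2 and AVC = VC/Q = 30 - 6Q + Q^2.
AVC hits its minimum where MC = AVC, at Q = 3, giving min AVC = 30 - 6·3 + 3^2 = $21.
P = $4 lies below min AVC = $21; no output level covers variable cost.
The firm minimizes its loss by shutting down and losing only its fixed cost of $525.

Shut down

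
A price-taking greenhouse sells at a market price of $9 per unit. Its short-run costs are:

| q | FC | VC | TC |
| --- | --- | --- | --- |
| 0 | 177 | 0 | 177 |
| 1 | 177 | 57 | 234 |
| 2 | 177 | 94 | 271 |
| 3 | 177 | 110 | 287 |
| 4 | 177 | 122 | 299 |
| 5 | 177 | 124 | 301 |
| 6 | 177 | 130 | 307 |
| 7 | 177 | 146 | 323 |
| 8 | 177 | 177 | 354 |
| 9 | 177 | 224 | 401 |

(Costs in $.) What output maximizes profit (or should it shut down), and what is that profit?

q = 0 (shut down); profit = -$177

Profit at each row (π = 9q − TC): q=0: -177; q=1: -225; q=2: -253; q=3: -260; q=4: -263; q=5: -256; q=6: -253; q=7: -260; q=8: -282; q=9: -320.
Profit is highest at q = 0. Equivalently, the lowest AVC in the table is 146/7 ≈ $20.86 at q = 7, and P = $9 falls below it — price never covers variable cost, so the firm shuts down and loses only its fixed cost.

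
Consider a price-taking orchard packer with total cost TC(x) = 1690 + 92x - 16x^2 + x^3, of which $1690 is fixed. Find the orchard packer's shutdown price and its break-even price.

Shutdown price = $28; break-even price = $183

AVC = 92 - 16x + x^2; minimized at x = 8, giving min AVC = $28. That is the shutdown price.
ATC = 1690/x + 92 - 16x + x^2. Setting dATC/dx = −1690/x^2 − 16 + 2x = 0 gives x = 13 (since 2·13^3 − 16·13^2 = 1690).
min ATC = 1690/13 + 92 − 16·13 + 13^2 = $183. That is the break-even price.
Between these two prices the firm operates at a loss; above $183 it earns a profit.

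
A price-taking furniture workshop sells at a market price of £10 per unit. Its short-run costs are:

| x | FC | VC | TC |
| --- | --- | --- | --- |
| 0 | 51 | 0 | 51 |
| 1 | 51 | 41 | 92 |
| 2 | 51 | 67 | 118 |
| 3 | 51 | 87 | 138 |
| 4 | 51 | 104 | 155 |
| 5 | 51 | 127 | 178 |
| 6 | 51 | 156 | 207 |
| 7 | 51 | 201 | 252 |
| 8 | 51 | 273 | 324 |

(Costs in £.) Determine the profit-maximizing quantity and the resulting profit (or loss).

x = 0 (shut down); profit = -£51

Tabulate TR − TC: x=0: -51; x=1: -82; x=2: -98; x=3: -108; x=4: -115; x=5: -128; x=6: -147; x=7: -182; x=8: -244.
Profit is highest at x = 0. Equivalently, the lowest AVC in the table is 127/5 ≈ £25.40 at x = 5, and P = £10 falls below it — price never covers variable cost, so the firm shuts down and loses only its fixed cost.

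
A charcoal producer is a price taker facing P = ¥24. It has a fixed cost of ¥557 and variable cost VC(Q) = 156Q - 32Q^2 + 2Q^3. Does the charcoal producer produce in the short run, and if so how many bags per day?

From TC, MC = TC'(Q) = 156 - 64Q + 6Q^2 and AVC = VC/Q = 156 - 32Q + 2Q^2.
The AVC parabola has its vertex at Q = 32/4 = 8, where AVC = 156 - 32·8 + 2·8^2 = ¥28.
With P < min AVC (¥24 < ¥28), every unit sold adds to the loss.
Shutting down limits the loss to fixed cost, ¥557.

Shut down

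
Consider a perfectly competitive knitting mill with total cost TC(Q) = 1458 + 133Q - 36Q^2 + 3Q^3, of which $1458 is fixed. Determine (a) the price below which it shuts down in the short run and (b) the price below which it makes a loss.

AVC = 133 - 36Q + 3Q^2; minimized at Q = 6, giving min AVC = $25. That is the shutdown price.
ATC = 1458/Q + 133 - 36Q + 3Q^2. Setting dATC/dQ = −1458/Q^2 − 36 + 6Q = 0 gives Q = 9 (since 6·9^3 − 36·9^2 = 1458).
min ATC = 1458/9 + 133 − 36·9 + 3·9^2 = $214. That is the break-even price.
Between these two prices the firm operates at a loss; above $214 it earns a profit.

Shutdown price = $25; break-even price = $214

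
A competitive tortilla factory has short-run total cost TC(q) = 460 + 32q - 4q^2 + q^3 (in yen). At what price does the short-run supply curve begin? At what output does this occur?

¥28 per unit, at q = 2

The firm shuts down when price falls below the minimum of average variable cost. AVC = VC/q = 32 - 4q + q^2.
At the minimum of AVC, MC = AVC. MC = 32 - 8q + 3q^2; setting MC = AVC gives 2q^2 - 4q = 0, so q = 2. min AVC = 28.
The firm shuts down for any P below ¥28.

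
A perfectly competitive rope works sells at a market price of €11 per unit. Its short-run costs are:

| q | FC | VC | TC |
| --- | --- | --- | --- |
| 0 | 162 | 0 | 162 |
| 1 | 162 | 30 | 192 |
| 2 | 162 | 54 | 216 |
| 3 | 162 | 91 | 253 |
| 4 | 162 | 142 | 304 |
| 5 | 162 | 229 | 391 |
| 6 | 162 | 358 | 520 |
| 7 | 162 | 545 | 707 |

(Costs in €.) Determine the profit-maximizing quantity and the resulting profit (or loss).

Compute π = P·q − TC at each output: q=0: -162; q=1: -181; q=2: -194; q=3: -220; q=4: -260; q=5: -336; q=6: -454; q=7: -630.
Profit is highest at q = 0. Equivalently, the lowest AVC in the table is 54/2 ≈ €27 at q = 2, and P = €11 falls below it — price never covers variable cost, so the firm shuts down and loses only its fixed cost.

q = 0 (shut down); profit = -€162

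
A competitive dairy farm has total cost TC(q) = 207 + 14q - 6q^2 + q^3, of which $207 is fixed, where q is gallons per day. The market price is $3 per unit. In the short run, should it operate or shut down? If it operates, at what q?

Shut down

Strip out fixed cost: VC = 14q - 6q^2 + q^3. Then AVC = 14 - 6q + q^2 and MC = 14 - 12q + 3q^2.
AVC is minimized where dAVC/dq = -6 + 2q = 0, at q = 3; min AVC = 14 - 6·3 + 3^2 = $5.
With P < min AVC ($3 < $5), every unit sold adds to the loss.
Shutting down limits the loss to fixed cost, $207.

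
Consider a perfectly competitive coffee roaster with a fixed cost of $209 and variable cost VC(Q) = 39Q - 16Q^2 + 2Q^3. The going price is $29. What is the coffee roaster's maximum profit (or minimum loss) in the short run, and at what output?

AVC = 39 - 16Q + 2Q^2; min AVC = $7 at Q = 4. Since P = $29 ≥ min AVC, the firm produces.
MC = 39 - 32Q + 6Q^2. Setting P = MC and taking the root on the rising branch gives Q* = 5.
TR = 29·5 = 145. TC = 209 + 45 = 254. Profit = 145 − 254 = -$109.
By producing, the firm covers all variable cost plus $100 of fixed cost; shutting down would lose the full $209.

Profit = -$109 at Q = 5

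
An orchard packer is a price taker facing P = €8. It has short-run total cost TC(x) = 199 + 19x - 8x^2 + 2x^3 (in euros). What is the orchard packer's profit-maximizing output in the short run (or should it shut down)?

Shut down

Strip out fixed cost: VC = 19x - 8x^2 + 2x^3. Then AVC = 19 - 8x + 2x^2 and MC = 19 - 16x + 6x^2.
AVC hits its minimum where MC = AVC, at x = 2, giving min AVC = 19 - 8·2 + 2·2^2 = €11.
P = €8 lies below min AVC = €11; no output level covers variable cost.
Shutting down limits the loss to fixed cost, €199.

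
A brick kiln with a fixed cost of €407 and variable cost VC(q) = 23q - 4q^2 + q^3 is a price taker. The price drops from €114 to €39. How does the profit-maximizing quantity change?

MC = 23 - 8q + 3q^2; the shutdown threshold is min AVC = €19 (at q = 2).
With P = €114 above the shutdown price, P = MC gives q = 7.
At P = €39 ≥ min AVC, set P = MC: q = 4. The firm stays open but cuts output.

Output falls from 7 to 4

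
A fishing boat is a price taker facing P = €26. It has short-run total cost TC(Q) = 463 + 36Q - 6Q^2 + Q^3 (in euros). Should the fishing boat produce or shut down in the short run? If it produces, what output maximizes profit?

From TC, MC = TC'(Q) = 36 - 12Q + 3Q^2 and AVC = VC/Q = 36 - 6Q + Q^2.
The AVC parabola has its vertex at Q = 6/2 = 3, where AVC = 36 - 6·3 + 3^2 = €27.
With P < min AVC (€26 < €27), every unit sold adds to the loss.
Shutting down limits the loss to fixed cost, €463.

Shut down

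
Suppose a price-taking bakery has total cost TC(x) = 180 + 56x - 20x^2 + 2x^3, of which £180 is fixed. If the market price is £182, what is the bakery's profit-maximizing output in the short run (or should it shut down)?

Produce at x = 9

Variable cost is VC = 56x - 20x^2 + 2x^3, so AVC = VC/x = 56 - 20x + 2x^2 and MC = dTC/dx = 56 - 40x + 6x^2.
AVC is minimized where dAVC/dx = -20 + 4x = 0, at x = 5; min AVC = 56 - 20·5 + 2·5^2 = £6.
P = £182 exceeds min AVC = £6, so the firm stays open.
Set P = MC: 182 = 56 - 40x + 6x^2 → -126 - 40x + 6x^2 = 0. The roots are x = -7/3 and x = 9; the profit-maximizing output is on the rising part of MC, so x* = 9.
Check: AVC at x = 9 is £38 ≤ P, so revenue covers variable cost.
Profit = P·x − TC = 182·9 − 522 = £1116.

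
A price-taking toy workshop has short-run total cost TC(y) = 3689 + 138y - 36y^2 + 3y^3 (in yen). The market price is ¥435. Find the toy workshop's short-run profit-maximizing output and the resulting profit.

Profit = -¥59 at y = 11

AVC = 138 - 36y + 3y^2 has its minimum ¥30 at y = 6; price ¥435 clears that bar, so the firm operates.
With MC = 138 - 72y + 9y^2, P = MC on the upward-sloping part at y* = 11.
TR = 435·11 = 4785. TC = 3689 + 1155 = 4844. Profit = 4785 − 4844 = -¥59.
Shutting down would mean losing the fixed cost of ¥3689, so operating at a loss of ¥59 is better by ¥3630.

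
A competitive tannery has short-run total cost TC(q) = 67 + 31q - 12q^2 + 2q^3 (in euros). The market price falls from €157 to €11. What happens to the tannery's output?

MC = 31 - 24q + 6q^2; the shutdown threshold is min AVC = €13 (at q = 3).
With P = €157 above the shutdown price, P = MC gives q = 7.
At P = €11 < min AVC = €13, price no longer covers variable cost at any output, so the firm shuts down: q = 0.

Output falls from 7 to 0 (the firm shuts down)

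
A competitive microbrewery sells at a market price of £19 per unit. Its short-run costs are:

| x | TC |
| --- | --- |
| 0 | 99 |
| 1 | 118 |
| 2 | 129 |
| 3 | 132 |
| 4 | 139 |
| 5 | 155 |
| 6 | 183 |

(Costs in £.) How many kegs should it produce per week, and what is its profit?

Profit at each row (π = 19x − TC): x=0: -99; x=1: -99; x=2: -91; x=3: -75; x=4: -63; x=5: -60; x=6: -69.
Profit is maximized at x = 5. AVC there is 56/5 = £11.20 ≤ P, so producing beats shutting down (which would give -£99).

x = 5; profit = -£60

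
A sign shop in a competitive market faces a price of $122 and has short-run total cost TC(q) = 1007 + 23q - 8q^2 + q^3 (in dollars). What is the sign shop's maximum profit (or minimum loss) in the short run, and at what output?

Profit = -$197 at q = 9

AVC = 23 - 8q + q^2 has its minimum $7 at q = 4; price $122 clears that bar, so the firm operates.
MC = 23 - 16q + 3q^2. Setting P = MC and taking the root on the rising branch gives q* = 9.
TR = 122·9 = 1098. TC = 1007 + 288 = 1295. Profit = 1098 − 1295 = -$197.
Shutting down would mean losing the fixed cost of $1007, so operating at a loss of $197 is better by $810.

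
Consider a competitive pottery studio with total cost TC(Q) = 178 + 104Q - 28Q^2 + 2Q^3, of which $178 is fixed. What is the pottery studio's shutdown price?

$6 per unit

The shutdown price is the minimum of AVC. VC = 104Q - 28Q^2 + 2Q^3, so AVC = 104 - 28Q + 2Q^2.
dAVC/dQ = -28 + 4Q = 0 gives Q = 7. min AVC = 104 - 28·7 + 2·7^2 = 6.
The firm shuts down for any P below $6.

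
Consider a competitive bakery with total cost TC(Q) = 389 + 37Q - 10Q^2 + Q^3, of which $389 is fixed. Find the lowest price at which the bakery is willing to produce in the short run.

$12 per unit

Short-run supply begins at min AVC. From VC = 37Q - 10Q^2 + Q^3, AVC = 37 - 10Q + Q^2.
dAVC/dQ = -10 + 2Q = 0 gives Q = 5. min AVC = 37 - 10·5 + 5^2 = 12.
The firm shuts down for any P below $12.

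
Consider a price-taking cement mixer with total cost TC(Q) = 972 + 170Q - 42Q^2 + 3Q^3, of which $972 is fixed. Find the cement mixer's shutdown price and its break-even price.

AVC = 170 - 42Q + 3Q^2; minimized at Q = 7, giving min AVC = $23. That is the shutdown price.
ATC = 972/Q + 170 - 42Q + 3Q^2. Setting dATC/dQ = −972/Q^2 − 42 + 6Q = 0 gives Q = 9 (since 6·9^3 − 42·9^2 = 972).
min ATC = 972/9 + 170 − 42·9 + 3·9^2 = $143. That is the break-even price.
Between these two prices the firm operates at a loss; above $143 it earns a profit.

Shutdown price = $23; break-even price = $143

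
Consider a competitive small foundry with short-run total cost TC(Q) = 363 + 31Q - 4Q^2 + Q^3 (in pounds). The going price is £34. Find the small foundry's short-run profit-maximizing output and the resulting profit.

AVC = 31 - 4Q + Q^2 has its minimum £27 at Q = 2; price £34 clears that bar, so the firm operates.
MC = 31 - 8Q + 3Q^2. Setting P = MC and taking the root on the rising branch gives Q* = 3.
TR = 34·3 = 102. TC = 363 + 84 = 447. Profit = 102 − 447 = -£345.
By producing, the firm covers all variable cost plus £18 of fixed cost; shutting down would lose the full £363.

Profit = -£345 at Q = 3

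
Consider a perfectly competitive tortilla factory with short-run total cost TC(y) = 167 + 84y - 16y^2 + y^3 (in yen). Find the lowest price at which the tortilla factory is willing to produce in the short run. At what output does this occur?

The firm shuts down when price falls below the minimum of average variable cost. AVC = VC/y = 84 - 16y + y^2.
dAVC/dy = -16 + 2y = 0 gives y = 8. min AVC = 84 - 16·8 + 8^2 = 20.
For P < ¥20 the firm produces nothing.

¥20 per unit, at y = 8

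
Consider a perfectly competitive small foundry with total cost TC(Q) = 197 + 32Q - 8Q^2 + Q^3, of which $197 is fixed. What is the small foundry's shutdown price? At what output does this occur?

The shutdown price is the minimum of AVC. VC = 32Q - 8Q^2 + Q^3, so AVC = 32 - 8Q + Q^2.
dAVC/dQ = -8 + 2Q = 0 gives Q = 4. min AVC = 32 - 8·4 + 4^2 = 16.
So the shutdown price is $16.

$16 per unit, at Q = 4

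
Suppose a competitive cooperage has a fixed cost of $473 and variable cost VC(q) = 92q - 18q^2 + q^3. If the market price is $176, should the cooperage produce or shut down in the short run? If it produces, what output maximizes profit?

Variable cost is VC = 92q - 18q^2 + q^3, so AVC = VC/q = 92 - 18q + q^2 and MC = dTC/dq = 92 - 36q + 3q^2.
AVC hits its minimum where MC = AVC, at q = 9, giving min AVC = 92 - 18·9 + 9^2 = $11.
Since P = $176 ≥ min AVC = $11, price covers variable cost and the firm should produce.
Solving P = MC: -84 - 36q + 3q^2 = 0 ⇒ q = -2 or 14. On the upward-sloping branch, q* = 14.
Check: AVC at q = 14 is $36 ≤ P, so revenue covers variable cost.
Profit = P·q − TC = 176·14 − 977 = $1487.

Produce at q = 14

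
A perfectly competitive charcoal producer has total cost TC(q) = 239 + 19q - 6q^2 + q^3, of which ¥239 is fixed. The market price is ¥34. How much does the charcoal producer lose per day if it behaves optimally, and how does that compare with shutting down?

AVC = 19 - 6q + q^2 has its minimum ¥10 at q = 3; price ¥34 clears that bar, so the firm operates.
MC = 19 - 12q + 3q^2. Setting P = MC and taking the root on the rising branch gives q* = 5.
TR = 34·5 = 170. TC = 239 + 70 = 309. Profit = 170 − 309 = -¥139.
That loss of ¥139 beats the ¥239 the firm would lose by shutting down; producing recovers ¥100 of fixed cost.

Profit = -¥139 at q = 5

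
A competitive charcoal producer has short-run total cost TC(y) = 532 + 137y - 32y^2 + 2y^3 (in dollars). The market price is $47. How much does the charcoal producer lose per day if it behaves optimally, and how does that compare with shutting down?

AVC = 137 - 32y + 2y^2; min AVC = $9 at y = 8. Since P = $47 ≥ min AVC, the firm produces.
MC = 137 - 64y + 6y^2. Setting P = MC and taking the root on the rising branch gives y* = 9.
TR = 47·9 = 423. TC = 532 + 99 = 631. Profit = 423 − 631 = -$208.
Shutting down would mean losing the fixed cost of $532, so operating at a loss of $208 is better by $324.

Profit = -$208 at y = 9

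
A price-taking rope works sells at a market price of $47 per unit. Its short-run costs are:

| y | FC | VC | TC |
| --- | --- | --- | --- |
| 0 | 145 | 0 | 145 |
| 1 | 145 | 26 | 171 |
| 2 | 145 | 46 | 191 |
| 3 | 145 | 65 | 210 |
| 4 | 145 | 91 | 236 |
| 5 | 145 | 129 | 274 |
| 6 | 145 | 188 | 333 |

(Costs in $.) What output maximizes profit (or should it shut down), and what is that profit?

y = 5; profit = -$39

Profit at each row (π = 47y − TC): y=0: -145; y=1: -124; y=2: -97; y=3: -69; y=4: -48; y=5: -39; y=6: -51.
Profit is maximized at y = 5. AVC there is 129/5 = $25.80 ≤ P, so producing beats shutting down (which would give -$145).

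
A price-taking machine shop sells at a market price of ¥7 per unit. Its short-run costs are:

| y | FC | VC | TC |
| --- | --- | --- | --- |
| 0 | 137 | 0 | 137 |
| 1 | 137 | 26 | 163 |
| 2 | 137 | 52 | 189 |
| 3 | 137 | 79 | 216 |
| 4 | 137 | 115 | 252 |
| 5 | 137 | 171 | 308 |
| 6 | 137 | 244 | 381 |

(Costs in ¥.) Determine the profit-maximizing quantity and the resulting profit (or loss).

Tabulate TR − TC: y=0: -137; y=1: -156; y=2: -175; y=3: -195; y=4: -224; y=5: -273; y=6: -339.
Profit is highest at y = 0. Equivalently, the lowest AVC in the table is 26/1 ≈ ¥26 at y = 1, and P = ¥7 falls below it — price never covers variable cost, so the firm shuts down and loses only its fixed cost.

y = 0 (shut down); profit = -¥137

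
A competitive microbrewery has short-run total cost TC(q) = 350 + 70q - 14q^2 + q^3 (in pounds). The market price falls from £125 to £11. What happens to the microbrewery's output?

AVC = 70 - 14q + q^2, minimized at q = 7 where min AVC = £21. MC = 70 - 28q + 3q^2.
With P = £125 above the shutdown price, P = MC gives q = 11.
At P = £11 < min AVC = £21, price no longer covers variable cost at any output, so the firm shuts down: q = 0.

Output falls from 11 to 0 (the firm shuts down)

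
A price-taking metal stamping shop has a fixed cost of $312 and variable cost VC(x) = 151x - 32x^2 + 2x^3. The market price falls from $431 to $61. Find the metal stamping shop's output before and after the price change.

AVC = 151 - 32x + 2x^2, minimized at x = 8 where min AVC = $23. MC = 151 - 64x + 6x^2.
At P = $431 ≥ min AVC, set P = MC on the rising branch: x = 14.
At P = $61 ≥ min AVC, set P = MC: x = 9. The firm stays open but cuts output.

Output falls from 14 to 9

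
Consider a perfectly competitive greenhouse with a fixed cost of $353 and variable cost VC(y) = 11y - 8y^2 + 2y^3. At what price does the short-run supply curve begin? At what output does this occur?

$3 per unit, at y = 2

The firm shuts down when price falls below the minimum of average variable cost. AVC = VC/y = 11 - 8y + 2y^2.
At the minimum of AVC, MC = AVC. MC = 11 - 16y + 6y^2; setting MC = AVC gives 4y^2 - 8y = 0, so y = 2. min AVC = 3.
The firm shuts down for any P below $3.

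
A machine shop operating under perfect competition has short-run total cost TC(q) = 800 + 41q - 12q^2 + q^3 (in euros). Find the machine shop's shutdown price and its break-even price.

AVC = 41 - 12q + q^2; minimized at q = 6, giving min AVC = €5. That is the shutdown price.
ATC = 800/q + 41 - 12q + q^2. Setting dATC/dq = −800/q^2 − 12 + 2q = 0 gives q = 10 (since 2·10^3 − 12·10^2 = 800).
min ATC = 800/10 + 41 − 12·10 + 10^2 = €101. That is the break-even price.
For €5 ≤ P < €101 the firm produces at a loss; below €5 it shuts down.

Shutdown price = €5; break-even price = €101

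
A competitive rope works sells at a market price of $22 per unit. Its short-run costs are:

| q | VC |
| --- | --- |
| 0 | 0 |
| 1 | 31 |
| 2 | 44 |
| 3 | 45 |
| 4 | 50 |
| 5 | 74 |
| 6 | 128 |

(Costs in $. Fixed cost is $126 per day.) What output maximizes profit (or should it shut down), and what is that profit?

q = 4; profit = -$88

Profit at each row (π = 22q − TC): q=0: -126; q=1: -135; q=2: -126; q=3: -105; q=4: -88; q=5: -90; q=6: -122.
Profit is maximized at q = 4. AVC there is 50/4 = $12.50 ≤ P, so producing beats shutting down (which would give -$126).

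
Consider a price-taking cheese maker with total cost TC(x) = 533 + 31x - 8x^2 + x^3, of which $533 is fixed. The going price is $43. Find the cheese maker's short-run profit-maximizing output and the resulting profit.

Profit = -$389 at x = 6

AVC = 31 - 8x + x^2 has its minimum $15 at x = 4; price $43 clears that bar, so the firm operates.
With MC = 31 - 16x + 3x^2, P = MC on the upward-sloping part at x* = 6.
TR = 43·6 = 258. TC = 533 + 114 = 647. Profit = 258 − 647 = -$389.
Shutting down would mean losing the fixed cost of $533, so operating at a loss of $389 is better by $144.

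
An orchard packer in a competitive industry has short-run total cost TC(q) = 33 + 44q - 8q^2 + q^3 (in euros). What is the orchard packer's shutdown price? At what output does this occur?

Short-run supply begins at min AVC. From VC = 44q - 8q^2 + q^3, AVC = 44 - 8q + q^2.
At the minimum of AVC, MC = AVC. MC = 44 - 16q + 3q^2; setting MC = AVC gives 2q^2 - 8q = 0, so q = 4. min AVC = 28.
The firm shuts down for any P below €28.

€28 per unit, at q = 4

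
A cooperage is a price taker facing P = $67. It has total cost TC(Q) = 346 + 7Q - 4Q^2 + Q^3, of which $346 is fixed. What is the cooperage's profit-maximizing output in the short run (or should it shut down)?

From TC, MC = TC'(Q) = 7 - 8Q + 3Q^2 and AVC = VC/Q = 7 - 4Q + Q^2.
AVC hits its minimum where MC = AVC, at Q = 2, giving min AVC = 7 - 4·2 + 2^2 = $3.
P = $67 exceeds min AVC = $3, so the firm stays open.
P = MC gives -60 - 8Q + 3Q^2 = 0, with roots -10/3 and 6. Take the larger (rising MC): Q* = 6.
Check: AVC at Q = 6 is $19 ≤ P, so revenue covers variable cost.
Profit = P·Q − TC = 67·6 − 460 = -$58, a loss, but smaller than the $346 fixed cost the firm would lose by shutting down.

Produce at Q = 6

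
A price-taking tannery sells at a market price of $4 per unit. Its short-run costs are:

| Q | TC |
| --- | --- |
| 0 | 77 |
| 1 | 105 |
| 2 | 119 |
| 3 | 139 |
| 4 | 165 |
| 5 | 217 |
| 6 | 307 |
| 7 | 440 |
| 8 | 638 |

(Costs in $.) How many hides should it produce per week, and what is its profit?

Tabulate TR − TC: Q=0: -77; Q=1: -101; Q=2: -111; Q=3: -127; Q=4: -149; Q=5: -197; Q=6: -283; Q=7: -412; Q=8: -606.
Profit is highest at Q = 0. Equivalently, the lowest AVC in the table is 62/3 ≈ $20.67 at Q = 3, and P = $4 falls below it — price never covers variable cost, so the firm shuts down and loses only its fixed cost.

Q = 0 (shut down); profit = -$77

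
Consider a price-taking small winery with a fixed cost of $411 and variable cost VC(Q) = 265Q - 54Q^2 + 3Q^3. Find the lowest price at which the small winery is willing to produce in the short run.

$22 per unit

Short-run supply begins at min AVC. From VC = 265Q - 54Q^2 + 3Q^3, AVC = 265 - 54Q + 3Q^2.
dAVC/dQ = -54 + 6Q = 0 gives Q = 9. min AVC = 265 - 54·9 + 3·9^2 = 22.
The firm shuts down for any P below $22.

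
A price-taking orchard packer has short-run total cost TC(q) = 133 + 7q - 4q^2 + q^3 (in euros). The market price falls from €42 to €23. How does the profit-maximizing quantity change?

AVC = 7 - 4q + q^2, minimized at q = 2 where min AVC = €3. MC = 7 - 8q + 3q^2.
At P = €42 ≥ min AVC, set P = MC on the rising branch: q = 5.
At P = €23 ≥ min AVC, set P = MC: q = 4. The firm stays open but cuts output.

Output falls from 5 to 4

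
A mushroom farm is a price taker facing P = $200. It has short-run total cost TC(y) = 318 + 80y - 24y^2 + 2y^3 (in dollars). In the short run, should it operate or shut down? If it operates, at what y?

Produce at y = 10

From TC, MC = TC'(y) = 80 - 48y + 6y^2 and AVC = VC/y = 80 - 24y + 2y^2.
AVC hits its minimum where MC = AVC, at y = 6, giving min AVC = 80 - 24·6 + 2·6^2 = $8.
Since P = $200 ≥ min AVC = $8, price covers variable cost and the firm should produce.
P = MC gives -120 - 48y + 6y^2 = 0, with roots -2 and 10. Take the larger (rising MC): y* = 10.
Check: AVC at y = 10 is $40 ≤ P, so revenue covers variable cost.
Profit = P·y − TC = 200·10 − 718 = $1282.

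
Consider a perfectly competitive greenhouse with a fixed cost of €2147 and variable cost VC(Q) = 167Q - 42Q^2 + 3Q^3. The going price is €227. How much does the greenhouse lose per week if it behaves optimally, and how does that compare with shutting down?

Profit = -€347 at Q = 10

AVC = 167 - 42Q + 3Q^2; min AVC = €20 at Q = 7. Since P = €227 ≥ min AVC, the firm produces.
With MC = 167 - 84Q + 9Q^2, P = MC on the upward-sloping part at Q* = 10.
TR = 227·10 = 2270. TC = 2147 + 470 = 2617. Profit = 2270 − 2617 = -€347.
By producing, the firm covers all variable cost plus €1800 of fixed cost; shutting down would lose the full €2147.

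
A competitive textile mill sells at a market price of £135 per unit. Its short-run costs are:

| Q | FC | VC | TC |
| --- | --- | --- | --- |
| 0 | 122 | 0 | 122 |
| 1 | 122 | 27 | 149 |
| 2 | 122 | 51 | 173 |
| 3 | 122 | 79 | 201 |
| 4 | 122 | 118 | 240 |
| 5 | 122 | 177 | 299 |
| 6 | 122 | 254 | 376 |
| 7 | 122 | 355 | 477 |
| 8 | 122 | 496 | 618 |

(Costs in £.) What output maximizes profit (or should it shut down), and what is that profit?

Q = 7; profit = £468

Profit at each row (π = 135Q − TC): Q=0: -122; Q=1: -14; Q=2: 97; Q=3: 204; Q=4: 300; Q=5: 376; Q=6: 434; Q=7: 468; Q=8: 462.
Profit is maximized at Q = 7. AVC there is 355/7 = £50.71 ≤ P, so producing beats shutting down (which would give -£122).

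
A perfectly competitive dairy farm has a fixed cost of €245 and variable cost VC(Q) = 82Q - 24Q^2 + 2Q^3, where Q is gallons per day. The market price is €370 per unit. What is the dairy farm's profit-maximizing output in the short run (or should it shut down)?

Produce at Q = 12

Variable cost is VC = 82Q - 24Q^2 + 2Q^3, so AVC = VC/Q = 82 - 24Q + 2Q^2 and MC = dTC/dQ = 82 - 48Q + 6Q^2.
AVC hits its minimum where MC = AVC, at Q = 6, giving min AVC = 82 - 24·6 + 2·6^2 = €10.
P = €370 exceeds min AVC = €10, so the firm stays open.
Solving P = MC: -288 - 48Q + 6Q^2 = 0 ⇒ Q = -4 or 12. On the upward-sloping branch, Q* = 12.
Check: AVC at Q = 12 is €82 ≤ P, so revenue covers variable cost.
Profit = P·Q − TC = 370·12 − 1229 = €3211.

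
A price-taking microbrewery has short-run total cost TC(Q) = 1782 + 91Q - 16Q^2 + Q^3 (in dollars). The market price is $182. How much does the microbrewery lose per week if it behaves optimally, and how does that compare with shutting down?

Profit = -$92 at Q = 13

AVC = 91 - 16Q + Q^2; min AVC = $27 at Q = 8. Since P = $182 ≥ min AVC, the firm produces.
MC = 91 - 32Q + 3Q^2. Setting P = MC and taking the root on the rising branch gives Q* = 13.
TR = 182·13 = 2366. TC = 1782 + 676 = 2458. Profit = 2366 − 2458 = -$92.
That loss of $92 beats the $1782 the firm would lose by shutting down; producing recovers $1690 of fixed cost.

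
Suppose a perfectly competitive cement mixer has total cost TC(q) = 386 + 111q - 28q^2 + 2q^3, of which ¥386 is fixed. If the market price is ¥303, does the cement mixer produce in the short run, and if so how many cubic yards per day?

Produce at q = 12

From TC, MC = TC'(q) = 111 - 56q + 6q^2 and AVC = VC/q = 111 - 28q + 2q^2.
AVC hits its minimum where MC = AVC, at q = 7, giving min AVC = 111 - 28·7 + 2·7^2 = ¥13.
Since P = ¥303 ≥ min AVC = ¥13, price covers variable cost and the firm should produce.
Solving P = MC: -192 - 56q + 6q^2 = 0 ⇒ q = -8/3 or 12. On the upward-sloping branch, q* = 12.
Check: AVC at q = 12 is ¥63 ≤ P, so revenue covers variable cost.
Profit = P·q − TC = 303·12 − 1142 = ¥2494.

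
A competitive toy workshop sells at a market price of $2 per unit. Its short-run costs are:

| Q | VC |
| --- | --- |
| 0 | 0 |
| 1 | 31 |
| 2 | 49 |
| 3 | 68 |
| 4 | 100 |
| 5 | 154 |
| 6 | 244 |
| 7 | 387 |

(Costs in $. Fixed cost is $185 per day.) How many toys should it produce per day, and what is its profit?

Compute π = P·Q − TC at each output: Q=0: -185; Q=1: -214; Q=2: -230; Q=3: -247; Q=4: -277; Q=5: -329; Q=6: -417; Q=7: -558.
Profit is highest at Q = 0. Equivalently, the lowest AVC in the table is 68/3 ≈ $22.67 at Q = 3, and P = $2 falls below it — price never covers variable cost, so the firm shuts down and loses only its fixed cost.

Q = 0 (shut down); profit = -$185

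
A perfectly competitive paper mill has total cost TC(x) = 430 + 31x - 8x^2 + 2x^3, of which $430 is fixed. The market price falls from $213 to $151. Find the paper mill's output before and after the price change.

Output falls from 7 to 6

MC = 31 - 16x + 6x^2; the shutdown threshold is min AVC = $23 (at x = 2).
At P = $213 ≥ min AVC, set P = MC on the rising branch: x = 7.
At P = $151 ≥ min AVC, set P = MC: x = 6. The firm stays open but cuts output.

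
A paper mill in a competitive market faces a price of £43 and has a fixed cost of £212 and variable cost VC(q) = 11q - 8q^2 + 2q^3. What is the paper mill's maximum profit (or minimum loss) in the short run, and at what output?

Profit = -£84 at q = 4

AVC = 11 - 8q + 2q^2; min AVC = £3 at q = 2. Since P = £43 ≥ min AVC, the firm produces.
MC = 11 - 16q + 6q^2. Setting P = MC and taking the root on the rising branch gives q* = 4.
TR = 43·4 = 172. TC = 212 + 44 = 256. Profit = 172 − 256 = -£84.
Shutting down would mean losing the fixed cost of £212, so operating at a loss of £84 is better by £128.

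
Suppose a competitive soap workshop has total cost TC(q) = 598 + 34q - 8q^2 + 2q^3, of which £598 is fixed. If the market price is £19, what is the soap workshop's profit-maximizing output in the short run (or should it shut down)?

Shut down

Variable cost is VC = 34q - 8q^2 + 2q^3, so AVC = VC/q = 34 - 8q + 2q^2 and MC = dTC/dq = 34 - 16q + 6q^2.
AVC is minimized where dAVC/dq = -8 + 4q = 0, at q = 2; min AVC = 34 - 8·2 + 2·2^2 = £26.
P = £19 lies below min AVC = £26; no output level covers variable cost.
Shutting down limits the loss to fixed cost, £598.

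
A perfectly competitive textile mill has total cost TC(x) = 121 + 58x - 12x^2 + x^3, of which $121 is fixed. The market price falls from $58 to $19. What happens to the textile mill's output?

AVC = 58 - 12x + x^2, minimized at x = 6 where min AVC = $22. MC = 58 - 24x + 3x^2.
With P = $58 above the shutdown price, P = MC gives x = 8.
At P = $19 < min AVC = $22, price no longer covers variable cost at any output, so the firm shuts down: x = 0.

Output falls from 8 to 0 (the firm shuts down)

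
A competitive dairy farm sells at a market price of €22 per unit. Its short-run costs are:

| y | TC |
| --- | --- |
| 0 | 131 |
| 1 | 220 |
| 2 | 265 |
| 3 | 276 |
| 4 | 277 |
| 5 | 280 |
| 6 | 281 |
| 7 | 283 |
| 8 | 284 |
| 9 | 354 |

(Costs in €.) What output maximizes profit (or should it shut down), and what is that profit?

y = 8; profit = -€108

Compute π = P·y − TC at each output: y=0: -131; y=1: -198; y=2: -221; y=3: -210; y=4: -189; y=5: -170; y=6: -149; y=7: -129; y=8: -108; y=9: -156.
Profit is maximized at y = 8. AVC there is 153/8 = €19.12 ≤ P, so producing beats shutting down (which would give -€131).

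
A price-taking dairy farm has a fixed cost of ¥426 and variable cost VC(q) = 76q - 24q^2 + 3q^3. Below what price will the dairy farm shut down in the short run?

¥28 per unit

The firm shuts down when price falls below the minimum of average variable cost. AVC = VC/q = 76 - 24q + 3q^2.
At the minimum of AVC, MC = AVC. MC = 76 - 48q + 9q^2; setting MC = AVC gives 6q^2 - 24q = 0, so q = 4. min AVC = 28.
So the shutdown price is ¥28.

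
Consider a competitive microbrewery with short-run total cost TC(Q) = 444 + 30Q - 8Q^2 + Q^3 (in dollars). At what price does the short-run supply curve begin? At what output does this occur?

Short-run supply begins at min AVC. From VC = 30Q - 8Q^2 + Q^3, AVC = 30 - 8Q + Q^2.
At the minimum of AVC, MC = AVC. MC = 30 - 16Q + 3Q^2; setting MC = AVC gives 2Q^2 - 8Q = 0, so Q = 4. min AVC = 14.
So the shutdown price is $14.

$14 per unit, at Q = 4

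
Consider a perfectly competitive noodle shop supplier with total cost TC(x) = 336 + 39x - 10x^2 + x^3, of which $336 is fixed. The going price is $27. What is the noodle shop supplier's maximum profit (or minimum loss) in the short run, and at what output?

AVC = 39 - 10x + x^2 has its minimum $14 at x = 5; price $27 clears that bar, so the firm operates.
MC = 39 - 20x + 3x^2. Setting P = MC and taking the root on the rising branch gives x* = 6.
TR = 27·6 = 162. TC = 336 + 90 = 426. Profit = 162 − 426 = -$264.
By producing, the firm covers all variable cost plus $72 of fixed cost; shutting down would lose the full $336.

Profit = -$264 at x = 6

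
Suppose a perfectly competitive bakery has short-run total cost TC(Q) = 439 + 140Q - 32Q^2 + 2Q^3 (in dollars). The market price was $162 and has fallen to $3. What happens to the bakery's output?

MC = 140 - 64Q + 6Q^2; the shutdown threshold is min AVC = $12 (at Q = 8).
At P = $162 ≥ min AVC, set P = MC on the rising branch: Q = 11.
At P = $3 < min AVC = $12, price no longer covers variable cost at any output, so the firm shuts down: Q = 0.

Output falls from 11 to 0 (the firm shuts down)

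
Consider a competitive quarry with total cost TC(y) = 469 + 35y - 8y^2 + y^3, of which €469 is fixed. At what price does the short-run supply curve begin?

The firm shuts down when price falls below the minimum of average variable cost. AVC = VC/y = 35 - 8y + y^2.
At the minimum of AVC, MC = AVC. MC = 35 - 16y + 3y^2; setting MC = AVC gives 2y^2 - 8y = 0, so y = 4. min AVC = 19.
The firm shuts down for any P below €19.

€19 per unit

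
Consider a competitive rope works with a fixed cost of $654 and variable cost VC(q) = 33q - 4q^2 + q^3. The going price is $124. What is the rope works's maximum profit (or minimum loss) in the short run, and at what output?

Profit = -$164 at q = 7

AVC = 33 - 4q + q^2 has its minimum $29 at q = 2; price $124 clears that bar, so the firm operates.
With MC = 33 - 8q + 3q^2, P = MC on the upward-sloping part at q* = 7.
TR = 124·7 = 868. TC = 654 + 378 = 1032. Profit = 868 − 1032 = -$164.
That loss of $164 beats the $654 the firm would lose by shutting down; producing recovers $490 of fixed cost.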